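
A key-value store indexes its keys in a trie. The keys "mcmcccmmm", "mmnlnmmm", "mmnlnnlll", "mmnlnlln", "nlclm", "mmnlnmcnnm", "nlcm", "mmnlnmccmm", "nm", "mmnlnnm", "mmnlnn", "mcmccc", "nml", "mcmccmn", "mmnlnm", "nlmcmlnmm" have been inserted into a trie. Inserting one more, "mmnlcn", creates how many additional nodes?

2

Walking "mmnlcn" from the root, the first 4 characters ("mmnl") follow existing edges; "c" is the first miss.
So 6 − 4 = 2 new nodes.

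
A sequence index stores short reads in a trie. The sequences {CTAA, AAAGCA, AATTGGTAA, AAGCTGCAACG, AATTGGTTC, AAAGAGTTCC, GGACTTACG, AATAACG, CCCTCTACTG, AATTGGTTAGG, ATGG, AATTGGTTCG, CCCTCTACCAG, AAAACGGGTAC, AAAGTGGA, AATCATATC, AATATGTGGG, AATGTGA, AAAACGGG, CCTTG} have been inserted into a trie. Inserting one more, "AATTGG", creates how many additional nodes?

"AATTGG" is already a full path in the trie; only an end-marker is added.
No new nodes are needed: 0.

0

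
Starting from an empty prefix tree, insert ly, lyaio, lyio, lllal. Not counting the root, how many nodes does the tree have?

11

Trie structure (* marks end of a word):
(root)
└─ l
   ├─ l
   │  └─ l
   │     └─ a
   │        └─ l *
   └─ y *
      ├─ a
      │  └─ i
      │     └─ o *
      └─ i
         └─ o *
Counting every labelled node above: 11.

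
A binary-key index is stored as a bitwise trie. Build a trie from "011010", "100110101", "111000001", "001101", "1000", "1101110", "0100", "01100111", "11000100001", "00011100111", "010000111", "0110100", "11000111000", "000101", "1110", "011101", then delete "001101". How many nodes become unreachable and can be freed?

A node on "001101"'s path can go only if nothing else ends at it or branches off below it.
The suffix "1101" (4 nodes) is used only by "001101"; the node for "00" still has the child "0", so pruning stops there.
Nodes removed: 4

4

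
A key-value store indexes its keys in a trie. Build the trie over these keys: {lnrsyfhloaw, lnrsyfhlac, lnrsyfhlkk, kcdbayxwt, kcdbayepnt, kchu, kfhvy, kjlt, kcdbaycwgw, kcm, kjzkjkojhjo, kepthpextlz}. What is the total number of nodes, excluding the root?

Insert word by word; a character creates a node only if that edge doesn't already exist:
  "lnrsyfhloaw" → 11 new (l, n, r, s, y, f, h, l, o, a, w)
  "lnrsyfhlac" → prefix "lnrsyfhl" already present; 2 new (a, c)
  "lnrsyfhlkk" → prefix "lnrsyfhl" already present; 2 new (k, k)
  "kcdbayxwt" → 9 new (k, c, d, b, a, y, x, w, t)
  "kcdbayepnt" → prefix "kcdbay" already present; 4 new (e, p, n, t)
  "kchu" → prefix "kc" already present; 2 new (h, u)
  "kfhvy" → prefix "k" already present; 4 new (f, h, v, y)
  "kjlt" → prefix "k" already present; 3 new (j, l, t)
  "kcdbaycwgw" → prefix "kcdbay" already present; 4 new (c, w, g, w)
  "kcm" → prefix "kc" already present; 1 new (m)
  "kjzkjkojhjo" → prefix "kj" already present; 9 new (z, k, j, k, o, j, h, j, o)
  "kepthpextlz" → prefix "k" already present; 10 new (e, p, t, h, p, e, x, t, l, z)
Total nodes = 11 + 2 + 2 + 9 + 4 + 2 + 4 + 3 + 4 + 1 + 9 + 10 = 61

61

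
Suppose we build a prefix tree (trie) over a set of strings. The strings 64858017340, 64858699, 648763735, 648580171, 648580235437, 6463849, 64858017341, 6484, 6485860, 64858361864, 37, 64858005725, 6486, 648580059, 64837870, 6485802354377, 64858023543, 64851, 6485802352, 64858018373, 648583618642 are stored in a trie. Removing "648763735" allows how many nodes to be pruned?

6

Walk "648763735" from the leaf back toward the root, removing each node that no remaining word uses.
The suffix "763735" (6 nodes) is used only by "648763735"; the node for "648" still has the child "5", so pruning stops there.
Nodes removed: 6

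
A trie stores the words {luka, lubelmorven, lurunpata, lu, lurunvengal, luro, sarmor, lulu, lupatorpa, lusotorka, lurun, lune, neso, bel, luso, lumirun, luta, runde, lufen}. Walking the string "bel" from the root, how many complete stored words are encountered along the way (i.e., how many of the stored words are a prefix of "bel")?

1

Walk "bel" from the root; an end-of-word marker is hit whenever a stored word is a prefix of "bel".
Prefixes of the query that are stored words: "bel"
Count: 1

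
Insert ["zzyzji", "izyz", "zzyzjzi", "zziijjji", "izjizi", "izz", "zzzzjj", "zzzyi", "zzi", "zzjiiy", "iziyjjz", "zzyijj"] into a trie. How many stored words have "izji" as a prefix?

Traverse to the node for "izji", then collect every word in that subtree.
Matches: "izjizi"
Count: 1

1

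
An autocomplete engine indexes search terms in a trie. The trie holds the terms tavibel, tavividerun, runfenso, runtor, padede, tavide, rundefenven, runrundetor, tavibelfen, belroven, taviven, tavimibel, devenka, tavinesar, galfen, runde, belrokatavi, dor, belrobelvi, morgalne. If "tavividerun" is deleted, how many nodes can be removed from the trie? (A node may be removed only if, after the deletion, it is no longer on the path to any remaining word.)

A node on "tavividerun"'s path can go only if nothing else ends at it or branches off below it.
The suffix "iderun" (6 nodes) is used only by "tavividerun"; the node for "taviv" still has the child "e", so pruning stops there.
Nodes removed: 6

6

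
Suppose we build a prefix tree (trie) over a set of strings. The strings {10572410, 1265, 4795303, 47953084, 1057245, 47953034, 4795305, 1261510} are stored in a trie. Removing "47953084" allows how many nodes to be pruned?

A node on "47953084"'s path can go only if nothing else ends at it or branches off below it.
The suffix "84" (2 nodes) is used only by "47953084"; the node for "479530" still has the child "3", so pruning stops there.
Nodes removed: 2

2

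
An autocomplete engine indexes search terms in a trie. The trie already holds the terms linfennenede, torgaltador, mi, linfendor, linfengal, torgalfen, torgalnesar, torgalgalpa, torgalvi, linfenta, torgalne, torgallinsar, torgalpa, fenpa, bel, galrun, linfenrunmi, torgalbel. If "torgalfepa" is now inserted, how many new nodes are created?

Walking "torgalfepa" from the root, the first 8 characters ("torgalfe") follow existing edges; "p" is the first miss.
Each of the 2 remaining characters creates one node.

2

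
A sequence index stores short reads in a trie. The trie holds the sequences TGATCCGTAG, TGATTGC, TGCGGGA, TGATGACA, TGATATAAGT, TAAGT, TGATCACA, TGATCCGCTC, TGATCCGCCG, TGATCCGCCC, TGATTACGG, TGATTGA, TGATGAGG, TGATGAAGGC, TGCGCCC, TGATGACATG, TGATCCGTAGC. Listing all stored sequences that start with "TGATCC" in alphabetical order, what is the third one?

Filter for "TGATCC…" and sort: "TGATCCGCCC", "TGATCCGCCG", "TGATCCGCTC", "TGATCCGTAG", "TGATCCGTAGC"
The 3rd is TGATCCGCTC.

TGATCCGCTC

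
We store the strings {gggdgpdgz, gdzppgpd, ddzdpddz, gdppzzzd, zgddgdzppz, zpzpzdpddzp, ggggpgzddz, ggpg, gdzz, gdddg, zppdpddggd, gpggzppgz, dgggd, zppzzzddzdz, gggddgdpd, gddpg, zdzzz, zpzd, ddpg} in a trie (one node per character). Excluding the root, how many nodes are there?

Insert word by word; a character creates a node only if that edge doesn't already exist:
  "gggdgpdgz" → 9 new (g, g, g, d, g, p, d, g, z)
  "gdzppgpd" → prefix "g" already present; 7 new (d, z, p, p, g, p, d)
  "ddzdpddz" → 8 new (d, d, z, d, p, d, d, z)
  "gdppzzzd" → prefix "gd" already present; 6 new (p, p, z, z, z, d)
  "zgddgdzppz" → 10 new (z, g, d, d, g, d, z, p, p, z)
  "zpzpzdpddzp" → prefix "z" already present; 10 new (p, z, p, z, d, p, d, d, z, p)
  "ggggpgzddz" → prefix "ggg" already present; 7 new (g, p, g, z, d, d, z)
  "ggpg" → prefix "gg" already present; 2 new (p, g)
  "gdzz" → prefix "gdz" already present; 1 new (z)
  "gdddg" → prefix "gd" already present; 3 new (d, d, g)
  "zppdpddggd" → prefix "zp" already present; 8 new (p, d, p, d, d, g, g, d)
  "gpggzppgz" → prefix "g" already present; 8 new (p, g, g, z, p, p, g, z)
  "dgggd" → prefix "d" already present; 4 new (g, g, g, d)
  "zppzzzddzdz" → prefix "zpp" already present; 8 new (z, z, z, d, d, z, d, z)
  "gggddgdpd" → prefix "gggd" already present; 5 new (d, g, d, p, d)
  "gddpg" → prefix "gdd" already present; 2 new (p, g)
  "zdzzz" → prefix "z" already present; 4 new (d, z, z, z)
  "zpzd" → prefix "zpz" already present; 1 new (d)
  "ddpg" → prefix "dd" already present; 2 new (p, g)
Total nodes = 9 + 7 + 8 + 6 + 10 + 10 + 7 + 2 + 1 + 3 + 8 + 8 + 4 + 8 + 5 + 2 + 4 + 1 + 2 = 105

105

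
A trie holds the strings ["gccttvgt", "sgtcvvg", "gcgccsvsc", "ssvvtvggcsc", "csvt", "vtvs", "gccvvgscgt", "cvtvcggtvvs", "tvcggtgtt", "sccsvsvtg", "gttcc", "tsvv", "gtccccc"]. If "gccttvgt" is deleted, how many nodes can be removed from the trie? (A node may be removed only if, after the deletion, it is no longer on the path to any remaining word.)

5

A node on "gccttvgt"'s path can go only if nothing else ends at it or branches off below it.
The suffix "ttvgt" (5 nodes) is used only by "gccttvgt"; the node for "gcc" still has the child "v", so pruning stops there.
Nodes removed: 5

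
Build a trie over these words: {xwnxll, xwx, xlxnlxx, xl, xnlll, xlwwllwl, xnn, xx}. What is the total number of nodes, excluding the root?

25

Trace insertions, counting only characters that open a new branch:
  "xwnxll" → 6 new (x, w, n, x, l, l)
  "xwx" → prefix "xw" already present; 1 new (x)
  "xlxnlxx" → prefix "x" already present; 6 new (l, x, n, l, x, x)
  "xl" → prefix "xl" already present; 0 new (none)
  "xnlll" → prefix "x" already present; 4 new (n, l, l, l)
  "xlwwllwl" → prefix "xl" already present; 6 new (w, w, l, l, w, l)
  "xnn" → prefix "xn" already present; 1 new (n)
  "xx" → prefix "x" already present; 1 new (x)
Total nodes = 6 + 1 + 6 + 0 + 4 + 6 + 1 + 1 = 25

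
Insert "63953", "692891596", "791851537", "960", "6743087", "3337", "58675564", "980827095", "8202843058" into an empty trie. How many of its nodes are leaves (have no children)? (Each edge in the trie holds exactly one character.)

A leaf is a node with no children — equivalently, the end of a word that is not a proper prefix of any other stored word.
Those words: "3337", "58675564", "63953", "6743087", "692891596", "791851537", "8202843058", "960", "980827095"
Leaf count: 9

9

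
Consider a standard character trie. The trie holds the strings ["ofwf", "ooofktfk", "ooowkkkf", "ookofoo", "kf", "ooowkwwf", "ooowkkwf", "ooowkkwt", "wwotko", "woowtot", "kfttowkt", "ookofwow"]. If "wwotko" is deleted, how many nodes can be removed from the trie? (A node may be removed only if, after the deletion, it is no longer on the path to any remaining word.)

A node on "wwotko"'s path can go only if nothing else ends at it or branches off below it.
The suffix "wotko" (5 nodes) is used only by "wwotko"; the node for "w" still has the child "o", so pruning stops there.
Nodes removed: 5

5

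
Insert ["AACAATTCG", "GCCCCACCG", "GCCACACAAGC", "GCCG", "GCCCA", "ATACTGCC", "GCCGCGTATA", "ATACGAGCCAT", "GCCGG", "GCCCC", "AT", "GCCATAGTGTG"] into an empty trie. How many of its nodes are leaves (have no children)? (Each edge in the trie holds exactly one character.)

9

A leaf is a node with no children — equivalently, the end of a word that is not a proper prefix of any other stored word.
Those words: "AACAATTCG", "ATACGAGCCAT", "ATACTGCC", "GCCACACAAGC", "GCCATAGTGTG", "GCCCA", "GCCCCACCG", "GCCGCGTATA", "GCCGG"
Leaf count: 9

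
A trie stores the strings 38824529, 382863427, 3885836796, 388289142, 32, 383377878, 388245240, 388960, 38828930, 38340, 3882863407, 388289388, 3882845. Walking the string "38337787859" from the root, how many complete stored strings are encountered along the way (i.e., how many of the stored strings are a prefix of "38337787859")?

1

Traverse "38337787859" character by character; count nodes along the way that are marked as word ends.
Prefixes of the query that are stored words: "383377878"
Count: 1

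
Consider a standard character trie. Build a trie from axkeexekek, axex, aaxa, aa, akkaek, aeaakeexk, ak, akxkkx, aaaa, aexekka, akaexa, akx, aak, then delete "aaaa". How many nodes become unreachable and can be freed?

2

A node on "aaaa"'s path can go only if nothing else ends at it or branches off below it.
The suffix "aa" (2 nodes) is used only by "aaaa"; the node for "aa" still has the child "x", so pruning stops there.
Nodes removed: 2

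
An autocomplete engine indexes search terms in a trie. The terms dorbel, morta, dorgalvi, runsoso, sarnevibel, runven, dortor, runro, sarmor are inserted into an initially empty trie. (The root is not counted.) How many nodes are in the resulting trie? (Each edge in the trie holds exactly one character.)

44

Trace insertions, counting only characters that open a new branch:
  "dorbel" → 6 new (d, o, r, b, e, l)
  "morta" → 5 new (m, o, r, t, a)
  "dorgalvi" → prefix "dor" already present; 5 new (g, a, l, v, i)
  "runsoso" → 7 new (r, u, n, s, o, s, o)
  "sarnevibel" → 10 new (s, a, r, n, e, v, i, b, e, l)
  "runven" → prefix "run" already present; 3 new (v, e, n)
  "dortor" → prefix "dor" already present; 3 new (t, o, r)
  "runro" → prefix "run" already present; 2 new (r, o)
  "sarmor" → prefix "sar" already present; 3 new (m, o, r)
Total nodes = 6 + 5 + 5 + 7 + 10 + 3 + 3 + 2 + 3 = 44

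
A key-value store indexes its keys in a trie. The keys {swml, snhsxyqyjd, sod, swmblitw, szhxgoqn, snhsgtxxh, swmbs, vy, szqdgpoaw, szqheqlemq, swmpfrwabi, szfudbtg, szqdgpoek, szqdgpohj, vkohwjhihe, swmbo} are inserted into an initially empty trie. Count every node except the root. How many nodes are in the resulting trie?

Insert word by word; a character creates a node only if that edge doesn't already exist:
  "swml" → 4 new (s, w, m, l)
  "snhsxyqyjd" → prefix "s" already present; 9 new (n, h, s, x, y, q, y, j, d)
  "sod" → prefix "s" already present; 2 new (o, d)
  "swmblitw" → prefix "swm" already present; 5 new (b, l, i, t, w)
  "szhxgoqn" → prefix "s" already present; 7 new (z, h, x, g, o, q, n)
  "snhsgtxxh" → prefix "snhs" already present; 5 new (g, t, x, x, h)
  "swmbs" → prefix "swmb" already present; 1 new (s)
  "vy" → 2 new (v, y)
  "szqdgpoaw" → prefix "sz" already present; 7 new (q, d, g, p, o, a, w)
  "szqheqlemq" → prefix "szq" already present; 7 new (h, e, q, l, e, m, q)
  "swmpfrwabi" → prefix "swm" already present; 7 new (p, f, r, w, a, b, i)
  "szfudbtg" → prefix "sz" already present; 6 new (f, u, d, b, t, g)
  "szqdgpoek" → prefix "szqdgpo" already present; 2 new (e, k)
  "szqdgpohj" → prefix "szqdgpo" already present; 2 new (h, j)
  "vkohwjhihe" → prefix "v" already present; 9 new (k, o, h, w, j, h, i, h, e)
  "swmbo" → prefix "swmb" already present; 1 new (o)
Total nodes = 4 + 9 + 2 + 5 + 7 + 5 + 1 + 2 + 7 + 7 + 7 + 6 + 2 + 2 + 9 + 1 = 76

76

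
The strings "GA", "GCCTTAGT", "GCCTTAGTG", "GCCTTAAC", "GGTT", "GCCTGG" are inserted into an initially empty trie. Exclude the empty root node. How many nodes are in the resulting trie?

17

Insert word by word; a character creates a node only if that edge doesn't already exist:
  "GA" → 2 new (G, A)
  "GCCTTAGT" → prefix "G" already present; 7 new (C, C, T, T, A, G, T)
  "GCCTTAGTG" → prefix "GCCTTAGT" already present; 1 new (G)
  "GCCTTAAC" → prefix "GCCTTA" already present; 2 new (A, C)
  "GGTT" → prefix "G" already present; 3 new (G, T, T)
  "GCCTGG" → prefix "GCCT" already present; 2 new (G, G)
Total nodes = 2 + 7 + 1 + 2 + 3 + 2 = 17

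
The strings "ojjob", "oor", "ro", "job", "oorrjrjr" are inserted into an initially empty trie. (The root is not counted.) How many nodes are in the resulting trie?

17

Trace insertions, counting only characters that open a new branch:
  "ojjob" → 5 new (o, j, j, o, b)
  "oor" → prefix "o" already present; 2 new (o, r)
  "ro" → 2 new (r, o)
  "job" → 3 new (j, o, b)
  "oorrjrjr" → prefix "oor" already present; 5 new (r, j, r, j, r)
Total nodes = 5 + 2 + 2 + 3 + 5 = 17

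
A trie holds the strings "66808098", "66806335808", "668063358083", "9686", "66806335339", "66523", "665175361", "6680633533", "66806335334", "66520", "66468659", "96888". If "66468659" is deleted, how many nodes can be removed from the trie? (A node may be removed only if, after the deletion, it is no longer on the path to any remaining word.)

6

Walk "66468659" from the leaf back toward the root, removing each node that no remaining word uses.
The suffix "468659" (6 nodes) is used only by "66468659"; the node for "66" still has the child "8", so pruning stops there.
Nodes removed: 6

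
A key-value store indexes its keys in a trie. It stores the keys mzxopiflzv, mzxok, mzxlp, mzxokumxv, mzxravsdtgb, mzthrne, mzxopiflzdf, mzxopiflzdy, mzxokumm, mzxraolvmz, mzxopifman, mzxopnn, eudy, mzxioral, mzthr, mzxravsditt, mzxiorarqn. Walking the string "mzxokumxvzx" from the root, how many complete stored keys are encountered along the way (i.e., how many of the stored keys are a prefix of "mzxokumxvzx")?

Traverse "mzxokumxvzx" character by character; count nodes along the way that are marked as word ends.
Prefixes of the query that are stored words: "mzxok", "mzxokumxv"
Count: 2

2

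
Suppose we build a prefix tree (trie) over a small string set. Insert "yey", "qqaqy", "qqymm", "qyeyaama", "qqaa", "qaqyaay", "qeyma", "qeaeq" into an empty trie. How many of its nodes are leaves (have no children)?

Leaves are exactly the stored words that no other stored word extends.
Those words: "qaqyaay", "qeaeq", "qeyma", "qqaa", "qqaqy", "qqymm", "qyeyaama", "yey"
Leaf count: 8

8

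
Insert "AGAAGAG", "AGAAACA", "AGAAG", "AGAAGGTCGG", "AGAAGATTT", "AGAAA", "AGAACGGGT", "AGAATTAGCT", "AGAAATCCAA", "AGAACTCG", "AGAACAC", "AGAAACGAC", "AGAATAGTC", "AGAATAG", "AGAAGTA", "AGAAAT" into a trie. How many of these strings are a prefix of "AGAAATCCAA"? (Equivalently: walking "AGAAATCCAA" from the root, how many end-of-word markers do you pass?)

Traverse "AGAAATCCAA" character by character; count nodes along the way that are marked as word ends.
Prefixes of the query that are stored words: "AGAAA", "AGAAAT", "AGAAATCCAA"
Count: 3

3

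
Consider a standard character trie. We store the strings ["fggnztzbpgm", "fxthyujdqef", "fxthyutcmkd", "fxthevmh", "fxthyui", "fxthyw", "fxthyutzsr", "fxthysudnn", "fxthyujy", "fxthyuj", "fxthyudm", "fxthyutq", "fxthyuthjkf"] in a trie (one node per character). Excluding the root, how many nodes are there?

48

Insert word by word; a character creates a node only if that edge doesn't already exist:
  "fggnztzbpgm" → 11 new (f, g, g, n, z, t, z, b, p, g, m)
  "fxthyujdqef" → prefix "f" already present; 10 new (x, t, h, y, u, j, d, q, e, f)
  "fxthyutcmkd" → prefix "fxthyu" already present; 5 new (t, c, m, k, d)
  "fxthevmh" → prefix "fxth" already present; 4 new (e, v, m, h)
  "fxthyui" → prefix "fxthyu" already present; 1 new (i)
  "fxthyw" → prefix "fxthy" already present; 1 new (w)
  "fxthyutzsr" → prefix "fxthyut" already present; 3 new (z, s, r)
  "fxthysudnn" → prefix "fxthy" already present; 5 new (s, u, d, n, n)
  "fxthyujy" → prefix "fxthyuj" already present; 1 new (y)
  "fxthyuj" → prefix "fxthyuj" already present; 0 new (none)
  "fxthyudm" → prefix "fxthyu" already present; 2 new (d, m)
  "fxthyutq" → prefix "fxthyut" already present; 1 new (q)
  "fxthyuthjkf" → prefix "fxthyut" already present; 4 new (h, j, k, f)
Total nodes = 11 + 10 + 5 + 4 + 1 + 1 + 3 + 5 + 1 + 0 + 2 + 1 + 4 = 48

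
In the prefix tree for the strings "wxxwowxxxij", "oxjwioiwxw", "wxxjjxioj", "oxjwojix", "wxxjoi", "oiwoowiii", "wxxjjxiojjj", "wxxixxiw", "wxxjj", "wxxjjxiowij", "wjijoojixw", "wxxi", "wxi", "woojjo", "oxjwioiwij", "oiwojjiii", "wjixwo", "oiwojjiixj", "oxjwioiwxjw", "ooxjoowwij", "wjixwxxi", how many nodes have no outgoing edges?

18

A leaf is a node with no children — equivalently, the end of a word that is not a proper prefix of any other stored word.
Those words: "oiwojjiii", "oiwojjiixj", "oiwoowiii", "ooxjoowwij", "oxjwioiwij", "oxjwioiwxjw", "oxjwioiwxw", "oxjwojix", "wjijoojixw", "wjixwo", "wjixwxxi", "woojjo", "wxi", "wxxixxiw", "wxxjjxiojjj", "wxxjjxiowij", "wxxjoi", "wxxwowxxxij"
Leaf count: 18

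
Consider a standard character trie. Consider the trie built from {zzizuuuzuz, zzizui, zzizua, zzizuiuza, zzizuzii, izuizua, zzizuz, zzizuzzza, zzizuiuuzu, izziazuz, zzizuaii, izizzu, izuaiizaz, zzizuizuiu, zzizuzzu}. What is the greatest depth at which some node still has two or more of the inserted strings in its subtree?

7

Look for the deepest trie node that still has at least two words in its subtree.
"zzizuiuuzu" and "zzizuiuza" agree on "zzizuiu" (7 characters) before diverging; nothing deeper is shared.
Longest shared-prefix length: 7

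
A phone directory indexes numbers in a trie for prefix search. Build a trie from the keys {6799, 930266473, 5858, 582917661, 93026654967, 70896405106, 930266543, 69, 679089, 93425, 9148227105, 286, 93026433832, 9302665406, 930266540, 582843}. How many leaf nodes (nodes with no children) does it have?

15

A leaf is a node with no children — equivalently, the end of a word that is not a proper prefix of any other stored word.
Those words: "286", "582843", "582917661", "5858", "679089", "6799", "69", "70896405106", "9148227105", "93026433832", "930266473", "9302665406", "930266543", "93026654967", "93425"
Leaf count: 15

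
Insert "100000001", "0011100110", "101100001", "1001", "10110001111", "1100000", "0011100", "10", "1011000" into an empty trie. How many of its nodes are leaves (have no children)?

A leaf is a node with no children — equivalently, the end of a word that is not a proper prefix of any other stored word.
Those words: "0011100110", "100000001", "1001", "101100001", "10110001111", "1100000"
Leaf count: 6

6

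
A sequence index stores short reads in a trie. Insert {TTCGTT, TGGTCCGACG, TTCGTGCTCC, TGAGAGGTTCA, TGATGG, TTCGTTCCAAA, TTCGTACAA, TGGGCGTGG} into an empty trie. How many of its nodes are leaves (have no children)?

7

Leaves are exactly the stored words that no other stored word extends.
Those words: "TGAGAGGTTCA", "TGATGG", "TGGGCGTGG", "TGGTCCGACG", "TTCGTACAA", "TTCGTGCTCC", "TTCGTTCCAAA"
Leaf count: 7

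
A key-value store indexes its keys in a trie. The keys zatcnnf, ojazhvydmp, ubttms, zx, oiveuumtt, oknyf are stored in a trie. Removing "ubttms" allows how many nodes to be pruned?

A node on "ubttms"'s path can go only if nothing else ends at it or branches off below it.
No other word shares any prefix with "ubttms", so all 6 of its nodes go.
Nodes removed: 6

6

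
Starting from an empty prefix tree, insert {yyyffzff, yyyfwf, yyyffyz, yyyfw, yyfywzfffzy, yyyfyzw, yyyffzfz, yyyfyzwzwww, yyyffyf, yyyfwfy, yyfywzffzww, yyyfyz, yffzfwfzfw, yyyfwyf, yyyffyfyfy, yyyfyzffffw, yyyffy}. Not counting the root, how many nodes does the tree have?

53

Trace insertions, counting only characters that open a new branch:
  "yyyffzff" → 8 new (y, y, y, f, f, z, f, f)
  "yyyfwf" → prefix "yyyf" already present; 2 new (w, f)
  "yyyffyz" → prefix "yyyff" already present; 2 new (y, z)
  "yyyfw" → prefix "yyyfw" already present; 0 new (none)
  "yyfywzfffzy" → prefix "yy" already present; 9 new (f, y, w, z, f, f, f, z, y)
  "yyyfyzw" → prefix "yyyf" already present; 3 new (y, z, w)
  "yyyffzfz" → prefix "yyyffzf" already present; 1 new (z)
  "yyyfyzwzwww" → prefix "yyyfyzw" already present; 4 new (z, w, w, w)
  "yyyffyf" → prefix "yyyffy" already present; 1 new (f)
  "yyyfwfy" → prefix "yyyfwf" already present; 1 new (y)
  "yyfywzffzww" → prefix "yyfywzff" already present; 3 new (z, w, w)
  "yyyfyz" → prefix "yyyfyz" already present; 0 new (none)
  "yffzfwfzfw" → prefix "y" already present; 9 new (f, f, z, f, w, f, z, f, w)
  "yyyfwyf" → prefix "yyyfw" already present; 2 new (y, f)
  "yyyffyfyfy" → prefix "yyyffyf" already present; 3 new (y, f, y)
  "yyyfyzffffw" → prefix "yyyfyz" already present; 5 new (f, f, f, f, w)
  "yyyffy" → prefix "yyyffy" already present; 0 new (none)
Total nodes = 8 + 2 + 2 + 0 + 9 + 3 + 1 + 4 + 1 + 1 + 3 + 0 + 9 + 2 + 3 + 5 + 0 = 53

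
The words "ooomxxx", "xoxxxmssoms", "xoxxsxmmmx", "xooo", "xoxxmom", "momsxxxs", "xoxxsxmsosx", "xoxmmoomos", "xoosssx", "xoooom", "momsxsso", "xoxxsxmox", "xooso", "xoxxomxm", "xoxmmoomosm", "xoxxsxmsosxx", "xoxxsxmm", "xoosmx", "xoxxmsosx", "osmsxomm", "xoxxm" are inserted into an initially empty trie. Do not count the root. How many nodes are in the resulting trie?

Insert word by word; a character creates a node only if that edge doesn't already exist:
  "ooomxxx" → 7 new (o, o, o, m, x, x, x)
  "xoxxxmssoms" → 11 new (x, o, x, x, x, m, s, s, o, m, s)
  "xoxxsxmmmx" → prefix "xoxx" already present; 6 new (s, x, m, m, m, x)
  "xooo" → prefix "xo" already present; 2 new (o, o)
  "xoxxmom" → prefix "xoxx" already present; 3 new (m, o, m)
  "momsxxxs" → 8 new (m, o, m, s, x, x, x, s)
  "xoxxsxmsosx" → prefix "xoxxsxm" already present; 4 new (s, o, s, x)
  "xoxmmoomos" → prefix "xox" already present; 7 new (m, m, o, o, m, o, s)
  "xoosssx" → prefix "xoo" already present; 4 new (s, s, s, x)
  "xoooom" → prefix "xooo" already present; 2 new (o, m)
  "momsxsso" → prefix "momsx" already present; 3 new (s, s, o)
  "xoxxsxmox" → prefix "xoxxsxm" already present; 2 new (o, x)
  "xooso" → prefix "xoos" already present; 1 new (o)
  "xoxxomxm" → prefix "xoxx" already present; 4 new (o, m, x, m)
  "xoxmmoomosm" → prefix "xoxmmoomos" already present; 1 new (m)
  "xoxxsxmsosxx" → prefix "xoxxsxmsosx" already present; 1 new (x)
  "xoxxsxmm" → prefix "xoxxsxmm" already present; 0 new (none)
  "xoosmx" → prefix "xoos" already present; 2 new (m, x)
  "xoxxmsosx" → prefix "xoxxm" already present; 4 new (s, o, s, x)
  "osmsxomm" → prefix "o" already present; 7 new (s, m, s, x, o, m, m)
  "xoxxm" → prefix "xoxxm" already present; 0 new (none)
Total nodes = 7 + 11 + 6 + 2 + 3 + 8 + 4 + 7 + 4 + 2 + 3 + 2 + 1 + 4 + 1 + 1 + 0 + 2 + 4 + 7 + 0 = 79

79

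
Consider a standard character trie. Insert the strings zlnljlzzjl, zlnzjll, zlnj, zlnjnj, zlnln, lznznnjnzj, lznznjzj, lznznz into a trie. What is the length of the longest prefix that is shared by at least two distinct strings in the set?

Equivalently: take the maximum, over all pairs, of their longest common prefix length.
e.g. "lznznjzj" and "lznznnjnzj" share the prefix "lznzn" of length 5; no pair shares a longer one.
Longest shared-prefix length: 5

5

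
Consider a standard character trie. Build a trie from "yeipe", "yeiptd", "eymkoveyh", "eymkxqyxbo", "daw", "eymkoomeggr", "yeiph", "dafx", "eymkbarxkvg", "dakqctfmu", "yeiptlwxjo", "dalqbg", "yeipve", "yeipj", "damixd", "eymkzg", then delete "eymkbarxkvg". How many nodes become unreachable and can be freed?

7

Walk "eymkbarxkvg" from the leaf back toward the root, removing each node that no remaining word uses.
The suffix "barxkvg" (7 nodes) is used only by "eymkbarxkvg"; the node for "eymk" still has the child "o", so pruning stops there.
Nodes removed: 7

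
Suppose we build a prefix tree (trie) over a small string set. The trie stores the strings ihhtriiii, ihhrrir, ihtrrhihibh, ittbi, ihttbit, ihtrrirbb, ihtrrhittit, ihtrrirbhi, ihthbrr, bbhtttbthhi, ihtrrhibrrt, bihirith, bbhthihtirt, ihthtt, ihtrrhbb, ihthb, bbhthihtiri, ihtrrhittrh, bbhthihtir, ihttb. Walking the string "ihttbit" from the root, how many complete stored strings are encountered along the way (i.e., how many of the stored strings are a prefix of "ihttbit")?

Walk "ihttbit" from the root; an end-of-word marker is hit whenever a stored word is a prefix of "ihttbit".
Prefixes of the query that are stored words: "ihttb", "ihttbit"
Count: 2

2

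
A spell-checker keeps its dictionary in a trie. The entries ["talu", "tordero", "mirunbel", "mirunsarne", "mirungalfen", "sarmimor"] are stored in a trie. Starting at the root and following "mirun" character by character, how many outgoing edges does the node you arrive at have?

3

The children of the "mirun" node are the distinct next characters among strings starting with "mirun".
Characters that immediately follow "mirun" among the stored strings: {b, g, s}.
That node has 3 child edges.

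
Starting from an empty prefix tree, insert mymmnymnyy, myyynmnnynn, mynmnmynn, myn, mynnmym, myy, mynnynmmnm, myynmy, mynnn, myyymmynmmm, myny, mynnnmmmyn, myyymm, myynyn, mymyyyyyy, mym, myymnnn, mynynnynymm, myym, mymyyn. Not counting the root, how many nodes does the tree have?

73

Trace insertions, counting only characters that open a new branch:
  "mymmnymnyy" → 10 new (m, y, m, m, n, y, m, n, y, y)
  "myyynmnnynn" → prefix "my" already present; 9 new (y, y, n, m, n, n, y, n, n)
  "mynmnmynn" → prefix "my" already present; 7 new (n, m, n, m, y, n, n)
  "myn" → prefix "myn" already present; 0 new (none)
  "mynnmym" → prefix "myn" already present; 4 new (n, m, y, m)
  "myy" → prefix "myy" already present; 0 new (none)
  "mynnynmmnm" → prefix "mynn" already present; 6 new (y, n, m, m, n, m)
  "myynmy" → prefix "myy" already present; 3 new (n, m, y)
  "mynnn" → prefix "mynn" already present; 1 new (n)
  "myyymmynmmm" → prefix "myyy" already present; 7 new (m, m, y, n, m, m, m)
  "myny" → prefix "myn" already present; 1 new (y)
  "mynnnmmmyn" → prefix "mynnn" already present; 5 new (m, m, m, y, n)
  "myyymm" → prefix "myyymm" already present; 0 new (none)
  "myynyn" → prefix "myyn" already present; 2 new (y, n)
  "mymyyyyyy" → prefix "mym" already present; 6 new (y, y, y, y, y, y)
  "mym" → prefix "mym" already present; 0 new (none)
  "myymnnn" → prefix "myy" already present; 4 new (m, n, n, n)
  "mynynnynymm" → prefix "myny" already present; 7 new (n, n, y, n, y, m, m)
  "myym" → prefix "myym" already present; 0 new (none)
  "mymyyn" → prefix "mymyy" already present; 1 new (n)
Total nodes = 10 + 9 + 7 + 0 + 4 + 0 + 6 + 3 + 1 + 7 + 1 + 5 + 0 + 2 + 6 + 0 + 4 + 7 + 0 + 1 = 73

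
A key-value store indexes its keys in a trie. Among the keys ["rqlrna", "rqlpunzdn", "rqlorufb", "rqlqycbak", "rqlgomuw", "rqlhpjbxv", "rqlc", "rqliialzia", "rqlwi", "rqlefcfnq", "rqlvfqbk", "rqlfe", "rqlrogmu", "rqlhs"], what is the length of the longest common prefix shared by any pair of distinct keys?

4

Look for the deepest trie node that still has at least two words in its subtree.
"rqlhpjbxv" and "rqlhs" agree on "rqlh" (4 characters) before diverging; nothing deeper is shared.
Longest shared-prefix length: 4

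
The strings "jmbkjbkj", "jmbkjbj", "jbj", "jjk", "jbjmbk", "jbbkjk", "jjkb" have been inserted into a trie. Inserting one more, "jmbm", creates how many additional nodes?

"jmb" is already a path in the trie; the remaining "m" must be added.
New nodes needed: |"jmbm"| − 3 = 4 − 3 = 1.

1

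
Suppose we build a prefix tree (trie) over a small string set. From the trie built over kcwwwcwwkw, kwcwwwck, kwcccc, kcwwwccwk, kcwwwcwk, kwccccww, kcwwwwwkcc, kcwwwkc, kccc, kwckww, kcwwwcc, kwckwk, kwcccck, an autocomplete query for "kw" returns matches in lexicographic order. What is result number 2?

DFS of the "kw" subtree visits, in order: "kwcccc", "kwcccck", "kwccccww", "kwckwk", "kwckww", "kwcwwwck"
Position 2: kwcccck

kwcccck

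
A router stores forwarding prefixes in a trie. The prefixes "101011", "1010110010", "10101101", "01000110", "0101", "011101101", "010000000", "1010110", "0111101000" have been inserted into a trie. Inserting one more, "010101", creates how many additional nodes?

Walking "010101" from the root, the first 4 characters ("0101") follow existing edges; "0" is the first miss.
New nodes needed: |"010101"| − 4 = 6 − 4 = 2.

2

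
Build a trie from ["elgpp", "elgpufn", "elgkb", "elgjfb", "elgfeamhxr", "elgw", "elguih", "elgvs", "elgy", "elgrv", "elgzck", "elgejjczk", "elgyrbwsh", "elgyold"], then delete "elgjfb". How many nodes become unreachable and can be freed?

3

After clearing the end-marker at "elgjfb", prune upward until reaching a node still needed by another word.
The suffix "jfb" (3 nodes) is used only by "elgjfb"; the node for "elg" still has the child "p", so pruning stops there.
Nodes removed: 3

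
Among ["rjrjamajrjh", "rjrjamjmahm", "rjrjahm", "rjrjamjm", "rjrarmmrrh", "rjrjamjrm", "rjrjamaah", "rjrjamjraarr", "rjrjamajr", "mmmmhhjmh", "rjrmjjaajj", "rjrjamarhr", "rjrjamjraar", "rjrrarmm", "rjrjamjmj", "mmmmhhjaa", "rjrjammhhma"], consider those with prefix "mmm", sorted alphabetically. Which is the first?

mmmmhhjaa

Filter for "mmm…" and sort: "mmmmhhjaa", "mmmmhhjmh"
Position 1: mmmmhhjaa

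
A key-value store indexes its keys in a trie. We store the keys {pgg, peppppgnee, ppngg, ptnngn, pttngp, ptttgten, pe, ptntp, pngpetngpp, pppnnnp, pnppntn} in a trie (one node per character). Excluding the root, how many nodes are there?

51

Count nodes per top-level branch (shared prefixes stored once):
  'p'-branch (pe, peppppgnee, pgg, pngpetngpp, pnppntn, ppngg, pppnnnp, ptnngn, ptntp, pttngp, ptttgten): 51 nodes
Sum: 51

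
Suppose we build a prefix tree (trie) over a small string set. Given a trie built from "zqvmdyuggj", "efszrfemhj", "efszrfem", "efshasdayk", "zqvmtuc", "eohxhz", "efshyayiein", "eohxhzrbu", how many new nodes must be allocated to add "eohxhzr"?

0

"eohxhzr" is already a full path in the trie; only an end-marker is added.
No new nodes are needed: 0.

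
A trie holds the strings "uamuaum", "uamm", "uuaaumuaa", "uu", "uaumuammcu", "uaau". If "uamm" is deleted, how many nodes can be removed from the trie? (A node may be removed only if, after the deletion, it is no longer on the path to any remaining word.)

A node on "uamm"'s path can go only if nothing else ends at it or branches off below it.
The suffix "m" (1 node) is used only by "uamm"; the node for "uam" still has the child "u", so pruning stops there.
Nodes removed: 1

1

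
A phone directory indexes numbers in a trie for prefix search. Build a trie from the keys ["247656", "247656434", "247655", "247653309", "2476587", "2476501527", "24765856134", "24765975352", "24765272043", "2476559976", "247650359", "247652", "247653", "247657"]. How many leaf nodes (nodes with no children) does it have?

10

Leaves are exactly the stored words that no other stored word extends.
Those words: "2476501527", "247650359", "24765272043", "247653309", "2476559976", "247656434", "247657", "24765856134", "2476587", "24765975352"
Leaf count: 10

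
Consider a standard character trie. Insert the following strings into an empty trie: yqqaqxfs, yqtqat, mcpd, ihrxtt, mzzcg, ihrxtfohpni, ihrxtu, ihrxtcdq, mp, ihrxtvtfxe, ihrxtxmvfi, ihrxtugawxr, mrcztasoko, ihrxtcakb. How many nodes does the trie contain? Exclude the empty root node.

Insert word by word; a character creates a node only if that edge doesn't already exist:
  "yqqaqxfs" → 8 new (y, q, q, a, q, x, f, s)
  "yqtqat" → prefix "yq" already present; 4 new (t, q, a, t)
  "mcpd" → 4 new (m, c, p, d)
  "ihrxtt" → 6 new (i, h, r, x, t, t)
  "mzzcg" → prefix "m" already present; 4 new (z, z, c, g)
  "ihrxtfohpni" → prefix "ihrxt" already present; 6 new (f, o, h, p, n, i)
  "ihrxtu" → prefix "ihrxt" already present; 1 new (u)
  "ihrxtcdq" → prefix "ihrxt" already present; 3 new (c, d, q)
  "mp" → prefix "m" already present; 1 new (p)
  "ihrxtvtfxe" → prefix "ihrxt" already present; 5 new (v, t, f, x, e)
  "ihrxtxmvfi" → prefix "ihrxt" already present; 5 new (x, m, v, f, i)
  "ihrxtugawxr" → prefix "ihrxtu" already present; 5 new (g, a, w, x, r)
  "mrcztasoko" → prefix "m" already present; 9 new (r, c, z, t, a, s, o, k, o)
  "ihrxtcakb" → prefix "ihrxtc" already present; 3 new (a, k, b)
Total nodes = 8 + 4 + 4 + 6 + 4 + 6 + 1 + 3 + 1 + 5 + 5 + 5 + 9 + 3 = 64

64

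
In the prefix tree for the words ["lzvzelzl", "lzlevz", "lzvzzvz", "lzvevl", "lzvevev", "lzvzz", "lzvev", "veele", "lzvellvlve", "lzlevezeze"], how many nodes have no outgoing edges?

Leaves are exactly the stored words that no other stored word extends.
Those words: "lzlevezeze", "lzlevz", "lzvellvlve", "lzvevev", "lzvevl", "lzvzelzl", "lzvzzvz", "veele"
Leaf count: 8

8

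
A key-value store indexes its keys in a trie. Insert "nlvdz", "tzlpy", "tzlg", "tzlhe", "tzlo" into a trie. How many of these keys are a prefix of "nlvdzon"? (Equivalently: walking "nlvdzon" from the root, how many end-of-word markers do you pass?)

Walk "nlvdzon" from the root; an end-of-word marker is hit whenever a stored word is a prefix of "nlvdzon".
Prefixes of the query that are stored words: "nlvdz"
Count: 1

1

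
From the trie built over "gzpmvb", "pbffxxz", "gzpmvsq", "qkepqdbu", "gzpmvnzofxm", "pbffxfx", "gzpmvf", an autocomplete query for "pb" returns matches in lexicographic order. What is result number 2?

pbffxxz

DFS of the "pb" subtree visits, in order: "pbffxfx", "pbffxxz"
Position 2: pbffxxz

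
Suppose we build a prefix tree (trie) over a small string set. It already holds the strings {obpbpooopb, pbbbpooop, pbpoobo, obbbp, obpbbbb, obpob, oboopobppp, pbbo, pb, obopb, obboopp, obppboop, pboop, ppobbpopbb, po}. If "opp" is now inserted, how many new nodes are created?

Walking "opp" from the root, the first 1 characters ("o") follow existing edges; "p" is the first miss.
New nodes needed: |"opp"| − 1 = 3 − 1 = 2.

2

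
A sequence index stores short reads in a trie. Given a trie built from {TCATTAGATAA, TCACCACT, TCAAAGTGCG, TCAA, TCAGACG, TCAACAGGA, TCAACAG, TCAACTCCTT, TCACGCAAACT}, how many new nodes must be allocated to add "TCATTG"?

1

Walking "TCATTG" from the root, the first 5 characters ("TCATT") follow existing edges; "G" is the first miss.
New nodes needed: |"TCATTG"| − 5 = 6 − 5 = 1.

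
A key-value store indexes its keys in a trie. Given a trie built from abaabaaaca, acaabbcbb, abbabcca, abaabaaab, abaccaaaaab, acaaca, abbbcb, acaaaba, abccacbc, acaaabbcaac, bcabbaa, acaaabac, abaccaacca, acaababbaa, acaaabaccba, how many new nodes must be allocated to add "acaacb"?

Walking "acaacb" from the root, the first 5 characters ("acaac") follow existing edges; "b" is the first miss.
Each of the 1 remaining characters creates one node.

1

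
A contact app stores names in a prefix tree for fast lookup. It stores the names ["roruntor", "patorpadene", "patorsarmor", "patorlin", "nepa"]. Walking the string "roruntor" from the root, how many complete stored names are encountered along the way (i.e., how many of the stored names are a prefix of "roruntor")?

Traverse "roruntor" character by character; count nodes along the way that are marked as word ends.
Prefixes of the query that are stored words: "roruntor"
Count: 1

1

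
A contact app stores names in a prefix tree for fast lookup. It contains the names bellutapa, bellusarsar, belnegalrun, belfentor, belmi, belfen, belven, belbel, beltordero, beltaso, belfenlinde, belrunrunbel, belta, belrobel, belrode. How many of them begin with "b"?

Walk to "b"; the words in its subtree are exactly those with that prefix.
Words under "b": belbel, belfen, belfenlinde, belfentor, bellusarsar, bellutapa, belmi, belnegalrun, belrobel, belrode, belrunrunbel, belta, beltaso, beltordero, belven
Count: 15

15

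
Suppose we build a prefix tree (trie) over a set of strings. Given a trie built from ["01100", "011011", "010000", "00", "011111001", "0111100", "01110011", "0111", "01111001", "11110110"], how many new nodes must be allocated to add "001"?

1

"00" is already a path in the trie; the remaining "1" must be added.
So 3 − 2 = 1 new nodes.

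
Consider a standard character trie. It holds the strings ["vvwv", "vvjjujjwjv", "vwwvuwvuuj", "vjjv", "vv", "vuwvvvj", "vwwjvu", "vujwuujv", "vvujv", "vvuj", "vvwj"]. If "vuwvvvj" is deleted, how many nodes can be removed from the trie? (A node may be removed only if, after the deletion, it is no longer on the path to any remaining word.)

5

After clearing the end-marker at "vuwvvvj", prune upward until reaching a node still needed by another word.
The suffix "wvvvj" (5 nodes) is used only by "vuwvvvj"; the node for "vu" still has the child "j", so pruning stops there.
Nodes removed: 5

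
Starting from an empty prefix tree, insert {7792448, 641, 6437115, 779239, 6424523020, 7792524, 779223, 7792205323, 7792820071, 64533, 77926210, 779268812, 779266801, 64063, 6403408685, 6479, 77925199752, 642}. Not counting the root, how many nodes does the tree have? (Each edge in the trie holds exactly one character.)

74

Trace insertions, counting only characters that open a new branch:
  "7792448" → 7 new (7, 7, 9, 2, 4, 4, 8)
  "641" → 3 new (6, 4, 1)
  "6437115" → prefix "64" already present; 5 new (3, 7, 1, 1, 5)
  "779239" → prefix "7792" already present; 2 new (3, 9)
  "6424523020" → prefix "64" already present; 8 new (2, 4, 5, 2, 3, 0, 2, 0)
  "7792524" → prefix "7792" already present; 3 new (5, 2, 4)
  "779223" → prefix "7792" already present; 2 new (2, 3)
  "7792205323" → prefix "77922" already present; 5 new (0, 5, 3, 2, 3)
  "7792820071" → prefix "7792" already present; 6 new (8, 2, 0, 0, 7, 1)
  "64533" → prefix "64" already present; 3 new (5, 3, 3)
  "77926210" → prefix "7792" already present; 4 new (6, 2, 1, 0)
  "779268812" → prefix "77926" already present; 4 new (8, 8, 1, 2)
  "779266801" → prefix "77926" already present; 4 new (6, 8, 0, 1)
  "64063" → prefix "64" already present; 3 new (0, 6, 3)
  "6403408685" → prefix "640" already present; 7 new (3, 4, 0, 8, 6, 8, 5)
  "6479" → prefix "64" already present; 2 new (7, 9)
  "77925199752" → prefix "77925" already present; 6 new (1, 9, 9, 7, 5, 2)
  "642" → prefix "642" already present; 0 new (none)
Total nodes = 7 + 3 + 5 + 2 + 8 + 3 + 2 + 5 + 6 + 3 + 4 + 4 + 4 + 3 + 7 + 2 + 6 + 0 = 74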